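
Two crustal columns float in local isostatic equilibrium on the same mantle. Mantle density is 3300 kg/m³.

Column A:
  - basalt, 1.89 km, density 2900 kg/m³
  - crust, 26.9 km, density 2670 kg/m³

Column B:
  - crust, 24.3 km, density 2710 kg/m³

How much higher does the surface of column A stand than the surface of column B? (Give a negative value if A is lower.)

For any compensation level in the mantle, the mantle terms cancel and isostasy reduces to e = (Σt_A − Σt_B) − (Σ(ρt)_A − Σ(ρt)_B) / ρ_m.
Σt_A = 28.79 km; Σt_B = 24.3 km; Σ(ρt)_A = 77304; Σ(ρt)_B = 65853 (in km·kg/m³).
e = (28.79 − 24.3) − (77304 − 65853) / 3300 = 1.02 km.

1.02 km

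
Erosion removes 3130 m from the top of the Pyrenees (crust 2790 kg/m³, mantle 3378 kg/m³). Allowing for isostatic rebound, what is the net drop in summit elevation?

545 m

Rebound u = e ρ_c/ρ_m = 3130 m × 2790/3378 = 2585 m.
Net surface drop = e − u = 3130 m − 2585 m = e (ρ_m − ρ_c)/ρ_m = 545 m.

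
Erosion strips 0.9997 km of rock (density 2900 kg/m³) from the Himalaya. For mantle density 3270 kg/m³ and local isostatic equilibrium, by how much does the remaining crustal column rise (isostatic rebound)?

Unloading: uplift u = e ρ_c/ρ_m = 0.9997 km × 2900/3270 = 0.887 km.

0.887 km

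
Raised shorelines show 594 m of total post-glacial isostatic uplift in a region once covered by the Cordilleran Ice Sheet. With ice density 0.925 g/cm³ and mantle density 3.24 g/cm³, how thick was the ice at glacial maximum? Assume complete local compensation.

2080 m

u = t ρ_ice/ρ_m → t = u ρ_m/ρ_ice = 594 m × 3.24/0.925 = 2080 m.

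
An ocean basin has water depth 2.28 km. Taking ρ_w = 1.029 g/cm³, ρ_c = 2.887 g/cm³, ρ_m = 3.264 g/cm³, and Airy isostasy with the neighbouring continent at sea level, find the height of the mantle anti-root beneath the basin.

By Archimedes' principle applied to the lithosphere: replacing crust with seawater at the top is compensated by replacing crust with mantle at the base: d (ρ_c − ρ_w) = a (ρ_m − ρ_c).
a = d (ρ_c − ρ_w)/(ρ_m − ρ_c) = 2.28 km × 1.858/0.377 = 11.2 km.

11.2 km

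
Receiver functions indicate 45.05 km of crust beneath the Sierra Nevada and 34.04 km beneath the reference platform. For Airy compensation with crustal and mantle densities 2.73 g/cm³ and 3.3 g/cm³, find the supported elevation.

1.9 km

Excess crust Δ = 45.05 km − 34.04 km = 11.01 km, split between elevation h and root r with h + r = Δ.
Airy balance ρ_c h = (ρ_m − ρ_c) r gives r = h ρ_c/(ρ_m − ρ_c), so h (1 + ρ_c/(ρ_m − ρ_c)) = Δ, i.e. h = Δ (ρ_m − ρ_c)/ρ_m.
h = 11.01 km × 0.57/3.3 = 1.9 km.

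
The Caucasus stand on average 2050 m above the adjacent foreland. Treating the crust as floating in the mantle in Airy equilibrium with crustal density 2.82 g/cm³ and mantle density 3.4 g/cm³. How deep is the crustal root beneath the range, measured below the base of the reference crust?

For local isostatic compensation: the weight of the topography is balanced by the buoyancy of the root, ρ_c h = (ρ_m − ρ_c) r.
r = h · ρ_c / (ρ_m − ρ_c) = 2050 m × 2.82 / (3.4 − 2.82) = 9970 m.

9970 m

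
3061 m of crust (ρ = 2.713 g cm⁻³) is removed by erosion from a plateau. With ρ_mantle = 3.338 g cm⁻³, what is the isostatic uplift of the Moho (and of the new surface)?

Unloading: uplift u = e ρ_c/ρ_m = 3061 m × 2.713/3.338 = 2490 m.

2490 m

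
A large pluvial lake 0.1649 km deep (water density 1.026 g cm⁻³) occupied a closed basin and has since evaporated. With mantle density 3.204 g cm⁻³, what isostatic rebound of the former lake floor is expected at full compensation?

u = d ρ_w/ρ_m = 0.1649 km × 1.026/3.204 = 0.0528 km.

0.0528 km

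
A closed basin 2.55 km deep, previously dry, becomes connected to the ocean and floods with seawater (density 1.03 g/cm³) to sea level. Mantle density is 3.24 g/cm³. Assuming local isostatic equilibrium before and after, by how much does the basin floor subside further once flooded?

1.19 km

After flooding the water column is d + s deep. Its weight must equal the weight of mantle displaced by the extra subsidence s: (d + s) ρ_w = s ρ_m.
s = d ρ_w / (ρ_m − ρ_w) = 2.55 km × 1.03/(3.24 − 1.03) = 1.19 km.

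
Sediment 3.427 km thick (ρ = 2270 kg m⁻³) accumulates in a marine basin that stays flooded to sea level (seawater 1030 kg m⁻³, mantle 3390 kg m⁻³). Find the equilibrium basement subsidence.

1.8 km

Submarine loading: the sediment displaces seawater, and the subsidence is in turn flooded, so s (ρ_m − ρ_w) = t (ρ_sed − ρ_w).
s = 3.427 km × (2270 − 1030) / (3390 − 1030) = 1.8 km.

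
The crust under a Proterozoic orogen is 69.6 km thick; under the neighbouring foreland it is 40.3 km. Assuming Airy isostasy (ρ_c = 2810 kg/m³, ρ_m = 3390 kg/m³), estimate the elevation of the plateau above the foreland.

5.01 km

Excess crust Δ = 69.6 km − 40.3 km = 29.3 km, split between elevation h and root r with h + r = Δ.
Airy balance ρ_c h = (ρ_m − ρ_c) r gives r = h ρ_c/(ρ_m − ρ_c), so h (1 + ρ_c/(ρ_m − ρ_c)) = Δ, i.e. h = Δ (ρ_m − ρ_c)/ρ_m.
h = 29.3 km × 580/3390 = 5.01 km.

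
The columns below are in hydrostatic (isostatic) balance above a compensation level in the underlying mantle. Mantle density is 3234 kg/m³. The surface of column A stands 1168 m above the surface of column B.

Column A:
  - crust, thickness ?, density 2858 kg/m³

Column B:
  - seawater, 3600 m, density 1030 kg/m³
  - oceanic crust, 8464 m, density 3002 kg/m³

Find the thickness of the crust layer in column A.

Take the compensation level at the base of the deeper column (depth z_c below the surface of column A) and equate Σ ρ_i t_i down to z_c; mantle fills any gap and the z_c terms cancel.
Column A: x×2858 + (z_c − 0 − x)×3234
Column B: 1168×0 + 3600×1030 + 8464×3002 + (z_c − 1168 − 12064)×3234
The z_c×3234 term appears on both sides and cancels. Collect the known terms of each column as K = Σ(ρt)_known − 3234 × (depth of known layers): K_A = 0 − 3234×0 = 0; K_B = 29116928 − 3234×(1168 + 12064) = −13675360.
Balance: K_A − x×(3234 − 2858) = K_B, so x = (K_A − K_B)/(3234 − 2858) = 13675400/376 = 36400 m.

36400 m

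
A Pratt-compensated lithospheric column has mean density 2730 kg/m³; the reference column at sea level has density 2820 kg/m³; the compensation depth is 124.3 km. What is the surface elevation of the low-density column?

4.1 km

ρ_ref D = ρ (D + h) → h = D (ρ_ref − ρ)/ρ.
h = 124.3 km × (2820 − 2730)/2730 = 4.1 km.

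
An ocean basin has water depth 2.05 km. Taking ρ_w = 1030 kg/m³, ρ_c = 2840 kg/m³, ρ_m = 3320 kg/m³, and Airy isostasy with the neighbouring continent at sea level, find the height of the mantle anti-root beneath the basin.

7.73 km

For local isostatic compensation: replacing crust with seawater at the top is compensated by replacing crust with mantle at the base: d (ρ_c − ρ_w) = a (ρ_m − ρ_c).
a = d (ρ_c − ρ_w)/(ρ_m − ρ_c) = 2.05 km × 1810/480 = 7.73 km.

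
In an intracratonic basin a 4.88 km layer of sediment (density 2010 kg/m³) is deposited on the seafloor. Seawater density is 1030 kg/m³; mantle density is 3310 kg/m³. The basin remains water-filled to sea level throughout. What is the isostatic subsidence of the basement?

2.1 km

Submarine loading: the sediment displaces seawater, and the subsidence is in turn flooded, so s (ρ_m − ρ_w) = t (ρ_sed − ρ_w).
s = 4.88 km × (2010 − 1030) / (3310 − 1030) = 2.1 km.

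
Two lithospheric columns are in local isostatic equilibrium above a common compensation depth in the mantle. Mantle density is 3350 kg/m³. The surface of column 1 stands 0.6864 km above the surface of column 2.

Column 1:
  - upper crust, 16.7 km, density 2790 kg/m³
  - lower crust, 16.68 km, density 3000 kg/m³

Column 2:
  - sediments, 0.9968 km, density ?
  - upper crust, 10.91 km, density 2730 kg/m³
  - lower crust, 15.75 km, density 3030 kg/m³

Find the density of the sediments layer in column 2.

Take the compensation level at the base of the deeper column (depth z_c below the surface of column 1) and equate Σ ρ_i t_i down to z_c; mantle fills any gap and the z_c terms cancel.
Column 1: 16.7×2790 + 16.68×3000 + (z_c − 33.38)×3350
Column 2: 0.6864×0 + 0.9968×ρ + 10.91×2730 + 15.75×3030 + (z_c − 0.6864 − 27.6568)×3350
The z_c×3350 term appears on both sides and cancels. Collect the known terms of each column as K = Σ(ρt)_known − 3350 × (depth of known layers): K_1 = 96633 − 3350×33.38 = −15190; K_2 = 77506.8 − 3350×(0.6864 + 27.6568) = −17442.92.
Balance: K_1 = K_2 + 0.9968×ρ, so ρ = (K_1 − K_2)/0.9968 = 2252.92/0.9968 = 2260 kg/m³.

2260 kg/m³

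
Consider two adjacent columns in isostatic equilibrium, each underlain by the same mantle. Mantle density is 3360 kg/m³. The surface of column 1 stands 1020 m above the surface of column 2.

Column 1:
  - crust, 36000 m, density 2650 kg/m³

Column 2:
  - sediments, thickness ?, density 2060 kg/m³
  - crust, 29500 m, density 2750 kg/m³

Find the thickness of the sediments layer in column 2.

Take the compensation level at the base of the deeper column (depth z_c below the surface of column 1) and equate Σ ρ_i t_i down to z_c; mantle fills any gap and the z_c terms cancel.
Column 1: 36000×2650 + (z_c − 36000)×3360
Column 2: 1020×0 + x×2060 + 29500×2750 + (z_c − 1020 − 29500 − x)×3360
The z_c×3360 term appears on both sides and cancels. Collect the known terms of each column as K = Σ(ρt)_known − 3360 × (depth of known layers): K_1 = 95400000 − 3360×36000 = −25560000; K_2 = 81125000 − 3360×(1020 + 29500) = −21422200.
Balance: K_1 = K_2 − x×(3360 − 2060), so x = (K_2 − K_1)/(3360 − 2060) = 4137800/1300 = 3180 m.

3180 m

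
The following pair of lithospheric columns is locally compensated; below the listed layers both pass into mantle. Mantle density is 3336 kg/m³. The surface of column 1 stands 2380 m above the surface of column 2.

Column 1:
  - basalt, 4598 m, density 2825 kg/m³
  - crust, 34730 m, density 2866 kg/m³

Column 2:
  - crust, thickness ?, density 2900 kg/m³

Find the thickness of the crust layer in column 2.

Take the compensation level at the base of the deeper column (depth z_c below the surface of column 1) and equate Σ ρ_i t_i down to z_c; mantle fills any gap and the z_c terms cancel.
Column 1: 4598×2825 + 34730×2866 + (z_c − 39328)×3336
Column 2: 2380×0 + x×2900 + (z_c − 2380 − 0 − x)×3336
The z_c×3336 term appears on both sides and cancels. Collect the known terms of each column as K = Σ(ρt)_known − 3336 × (depth of known layers): K_1 = 112525530 − 3336×39328 = −18672678; K_2 = 0 − 3336×(2380 + 0) = −7939680.
Balance: K_1 = K_2 − x×(3336 − 2900), so x = (K_2 − K_1)/(3336 − 2900) = 10733000/436 = 24600 m.

24600 m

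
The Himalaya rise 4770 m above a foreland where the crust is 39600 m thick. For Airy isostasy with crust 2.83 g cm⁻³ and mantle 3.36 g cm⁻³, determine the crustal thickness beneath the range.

Root depth r = h ρ_c / (ρ_m − ρ_c) = 4770 m × 2.83 / 0.53 = 25470 m.
Total thickness = T + h + r = 39600 m + 4770 m + 25470 m = 69800 m.

69800 m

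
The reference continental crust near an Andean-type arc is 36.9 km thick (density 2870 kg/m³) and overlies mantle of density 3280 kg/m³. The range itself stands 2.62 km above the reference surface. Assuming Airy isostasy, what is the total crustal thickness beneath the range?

57.9 km

Root depth r = h ρ_c / (ρ_m − ρ_c) = 2.62 km × 2870 / 410 = 18.34 km.
Total thickness = T + h + r = 36.9 km + 2.62 km + 18.34 km = 57.9 km.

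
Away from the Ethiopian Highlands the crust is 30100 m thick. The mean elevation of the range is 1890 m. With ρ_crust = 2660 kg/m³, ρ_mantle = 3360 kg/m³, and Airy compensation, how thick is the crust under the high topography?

Root depth r = h ρ_c / (ρ_m − ρ_c) = 1890 m × 2660 / 700 = 7182 m.
Total thickness = T + h + r = 30100 m + 1890 m + 7182 m = 39200 m.

39200 m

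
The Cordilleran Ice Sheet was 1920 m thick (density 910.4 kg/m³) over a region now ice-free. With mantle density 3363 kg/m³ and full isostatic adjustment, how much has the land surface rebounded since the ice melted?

Removing the load lets mantle flow back in; uplift u satisfies ρ_ice t = ρ_m u.
u = t ρ_ice/ρ_m = 1920 m × 910.4/3363 = 520 m.

520 m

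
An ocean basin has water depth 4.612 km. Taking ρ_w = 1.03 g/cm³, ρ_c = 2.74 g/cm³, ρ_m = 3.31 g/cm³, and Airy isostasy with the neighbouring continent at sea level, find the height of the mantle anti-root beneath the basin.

13.8 km

Balancing pressure at the compensation depth: replacing crust with seawater at the top is compensated by replacing crust with mantle at the base: d (ρ_c − ρ_w) = a (ρ_m − ρ_c).
a = d (ρ_c − ρ_w)/(ρ_m − ρ_c) = 4.612 km × 1.71/0.57 = 13.8 km.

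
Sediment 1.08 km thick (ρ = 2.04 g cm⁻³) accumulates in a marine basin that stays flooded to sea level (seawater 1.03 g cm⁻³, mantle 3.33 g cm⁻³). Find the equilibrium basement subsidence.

Submarine loading: the sediment displaces seawater, and the subsidence is in turn flooded, so s (ρ_m − ρ_w) = t (ρ_sed − ρ_w).
s = 1.08 km × (2.04 − 1.03) / (3.33 − 1.03) = 0.474 km.

0.474 km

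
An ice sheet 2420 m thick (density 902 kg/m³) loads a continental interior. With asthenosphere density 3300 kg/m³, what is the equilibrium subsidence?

Equating mass per unit area of the two columns: the ice load ρ_ice t is balanced by mantle displaced below, ρ_m s.
s = t ρ_ice / ρ_m = 2420 m × 902/3300 = 661 m.

661 m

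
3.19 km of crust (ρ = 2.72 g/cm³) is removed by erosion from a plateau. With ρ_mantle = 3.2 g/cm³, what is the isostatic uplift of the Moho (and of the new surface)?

Unloading: uplift u = e ρ_c/ρ_m = 3.19 km × 2.72/3.2 = 2.71 km.

2.71 km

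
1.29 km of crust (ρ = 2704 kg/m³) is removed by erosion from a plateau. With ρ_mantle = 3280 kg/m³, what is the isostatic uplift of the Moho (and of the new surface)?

1.06 km

Unloading: uplift u = e ρ_c/ρ_m = 1.29 km × 2704/3280 = 1.06 km.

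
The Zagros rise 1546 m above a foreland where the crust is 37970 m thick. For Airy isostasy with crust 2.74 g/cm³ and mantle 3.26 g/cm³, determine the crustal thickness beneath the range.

47700 m

Root depth r = h ρ_c / (ρ_m − ρ_c) = 1546 m × 2.74 / 0.52 = 8146 m.
Total thickness = T + h + r = 37970 m + 1546 m + 8146 m = 47700 m.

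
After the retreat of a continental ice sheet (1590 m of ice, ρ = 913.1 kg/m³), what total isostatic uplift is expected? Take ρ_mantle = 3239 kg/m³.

Removing the load lets mantle flow back in; uplift u satisfies ρ_ice t = ρ_m u.
u = t ρ_ice/ρ_m = 1590 m × 913.1/3239 = 448 m.

448 m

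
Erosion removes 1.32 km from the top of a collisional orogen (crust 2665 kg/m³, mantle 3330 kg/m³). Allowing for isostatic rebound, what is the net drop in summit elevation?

0.264 km

Rebound u = e ρ_c/ρ_m = 1.32 km × 2665/3330 = 1.056 km.
Net surface drop = e − u = 1.32 km − 1.056 km = e (ρ_m − ρ_c)/ρ_m = 0.264 km.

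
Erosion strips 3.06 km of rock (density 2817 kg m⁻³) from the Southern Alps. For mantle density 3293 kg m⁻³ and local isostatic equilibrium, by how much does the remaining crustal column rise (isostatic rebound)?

Unloading: uplift u = e ρ_c/ρ_m = 3.06 km × 2817/3293 = 2.62 km.

2.62 km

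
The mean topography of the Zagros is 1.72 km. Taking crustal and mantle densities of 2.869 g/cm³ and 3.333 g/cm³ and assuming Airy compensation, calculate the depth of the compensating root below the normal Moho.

10.6 km

Isostatic balance requires: the weight of the topography is balanced by the buoyancy of the root, ρ_c h = (ρ_m − ρ_c) r.
r = h · ρ_c / (ρ_m − ρ_c) = 1.72 km × 2.869 / (3.333 − 2.869) = 10.6 km.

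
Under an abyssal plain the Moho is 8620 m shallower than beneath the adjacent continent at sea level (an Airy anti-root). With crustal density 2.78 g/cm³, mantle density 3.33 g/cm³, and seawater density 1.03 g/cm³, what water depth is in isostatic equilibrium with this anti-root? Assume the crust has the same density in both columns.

2710 m

Replacing a thickness d of crust by seawater at the top must be balanced by replacing crust with mantle at the base: d (ρ_c − ρ_w) = a (ρ_m − ρ_c).
d = a (ρ_m − ρ_c)/(ρ_c − ρ_w) = 8620 m × 0.55/1.75 = 2710 m.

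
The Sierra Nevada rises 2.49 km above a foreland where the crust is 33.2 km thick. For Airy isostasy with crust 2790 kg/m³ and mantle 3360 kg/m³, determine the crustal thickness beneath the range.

Root depth r = h ρ_c / (ρ_m − ρ_c) = 2.49 km × 2790 / 570 = 12.19 km.
Total thickness = T + h + r = 33.2 km + 2.49 km + 12.19 km = 47.9 km.

47.9 km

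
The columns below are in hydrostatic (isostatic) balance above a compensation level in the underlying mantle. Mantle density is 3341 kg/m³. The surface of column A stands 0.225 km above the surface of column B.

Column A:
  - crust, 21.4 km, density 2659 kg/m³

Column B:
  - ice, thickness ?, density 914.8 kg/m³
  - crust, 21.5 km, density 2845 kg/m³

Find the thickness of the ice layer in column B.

Take the compensation level at the base of the deeper column (depth z_c below the surface of column A) and equate Σ ρ_i t_i down to z_c; mantle fills any gap and the z_c terms cancel.
Column A: 21.4×2659 + (z_c − 21.4)×3341
Column B: 0.225×0 + x×914.8 + 21.5×2845 + (z_c − 0.225 − 21.5 − x)×3341
The z_c×3341 term appears on both sides and cancels. Collect the known terms of each column as K = Σ(ρt)_known − 3341 × (depth of known layers): K_A = 56902.6 − 3341×21.4 = −14594.8; K_B = 61167.5 − 3341×(0.225 + 21.5) = −11415.725.
Balance: K_A = K_B − x×(3341 − 914.8), so x = (K_B − K_A)/(3341 − 914.8) = 3179.08/2426.2 = 1.31 km.

1.31 km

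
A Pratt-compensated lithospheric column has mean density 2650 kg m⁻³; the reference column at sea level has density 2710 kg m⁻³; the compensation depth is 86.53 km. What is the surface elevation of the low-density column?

ρ_ref D = ρ (D + h) → h = D (ρ_ref − ρ)/ρ.
h = 86.53 km × (2710 − 2650)/2650 = 1.96 km.

1.96 km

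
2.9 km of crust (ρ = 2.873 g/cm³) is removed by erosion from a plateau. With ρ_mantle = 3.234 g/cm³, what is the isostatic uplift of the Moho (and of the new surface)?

2.58 km

Unloading: uplift u = e ρ_c/ρ_m = 2.9 km × 2.873/3.234 = 2.58 km.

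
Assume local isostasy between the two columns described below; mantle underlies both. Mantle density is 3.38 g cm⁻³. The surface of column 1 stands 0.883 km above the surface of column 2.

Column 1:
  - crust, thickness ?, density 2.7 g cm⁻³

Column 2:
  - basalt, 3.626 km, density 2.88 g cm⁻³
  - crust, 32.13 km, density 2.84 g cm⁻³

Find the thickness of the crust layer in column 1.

Take the compensation level at the base of the deeper column (depth z_c below the surface of column 1) and equate Σ ρ_i t_i down to z_c; mantle fills any gap and the z_c terms cancel.
Column 1: x×2.7 + (z_c − 0 − x)×3.38
Column 2: 0.883×0 + 3.626×2.88 + 32.13×2.84 + (z_c − 0.883 − 35.756)×3.38
The z_c×3.38 term appears on both sides and cancels. Collect the known terms of each column as K = Σ(ρt)_known − 3.38 × (depth of known layers): K_1 = 0 − 3.38×0 = 0; K_2 = 101.69208 − 3.38×(0.883 + 35.756) = −22.14774.
Balance: K_1 − x×(3.38 − 2.7) = K_2, so x = (K_1 − K_2)/(3.38 − 2.7) = 22.1477/0.68 = 32.6 km.

32.6 km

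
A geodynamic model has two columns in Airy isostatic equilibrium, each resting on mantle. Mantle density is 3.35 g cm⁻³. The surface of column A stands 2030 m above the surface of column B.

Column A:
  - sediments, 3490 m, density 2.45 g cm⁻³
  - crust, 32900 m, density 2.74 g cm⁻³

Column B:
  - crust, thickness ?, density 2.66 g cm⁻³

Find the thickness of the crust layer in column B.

23800 m

Take the compensation level at the base of the deeper column (depth z_c below the surface of column A) and equate Σ ρ_i t_i down to z_c; mantle fills any gap and the z_c terms cancel.
Column A: 3490×2.45 + 32900×2.74 + (z_c − 36390)×3.35
Column B: 2030×0 + x×2.66 + (z_c − 2030 − 0 − x)×3.35
The z_c×3.35 term appears on both sides and cancels. Collect the known terms of each column as K = Σ(ρt)_known − 3.35 × (depth of known layers): K_A = 98696.5 − 3.35×36390 = −23210; K_B = 0 − 3.35×(2030 + 0) = −6800.5.
Balance: K_A = K_B − x×(3.35 − 2.66), so x = (K_B − K_A)/(3.35 − 2.66) = 16409.5/0.69 = 23800 m.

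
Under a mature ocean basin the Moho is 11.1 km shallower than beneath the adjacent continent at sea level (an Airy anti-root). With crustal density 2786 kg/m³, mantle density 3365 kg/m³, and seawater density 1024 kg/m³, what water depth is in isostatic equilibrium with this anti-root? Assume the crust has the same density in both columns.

Replacing a thickness d of crust by seawater at the top must be balanced by replacing crust with mantle at the base: d (ρ_c − ρ_w) = a (ρ_m − ρ_c).
d = a (ρ_m − ρ_c)/(ρ_c − ρ_w) = 11.1 km × 579/1762 = 3.65 km.

3.65 km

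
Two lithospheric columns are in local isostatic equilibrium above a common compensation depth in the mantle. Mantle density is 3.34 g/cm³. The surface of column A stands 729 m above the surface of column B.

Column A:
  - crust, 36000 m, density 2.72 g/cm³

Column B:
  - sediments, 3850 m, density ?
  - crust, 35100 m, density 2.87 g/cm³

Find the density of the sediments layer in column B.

Take the compensation level at the base of the deeper column (depth z_c below the surface of column A) and equate Σ ρ_i t_i down to z_c; mantle fills any gap and the z_c terms cancel.
Column A: 36000×2.72 + (z_c − 36000)×3.34
Column B: 729×0 + 3850×ρ + 35100×2.87 + (z_c − 729 − 38950)×3.34
The z_c×3.34 term appears on both sides and cancels. Collect the known terms of each column as K = Σ(ρt)_known − 3.34 × (depth of known layers): K_A = 97920 − 3.34×36000 = −22320; K_B = 100737 − 3.34×(729 + 38950) = −31790.86.
Balance: K_A = K_B + 3850×ρ, so ρ = (K_A − K_B)/3850 = 9470.86/3850 = 2.46 g/cm³.

2.46 g/cm³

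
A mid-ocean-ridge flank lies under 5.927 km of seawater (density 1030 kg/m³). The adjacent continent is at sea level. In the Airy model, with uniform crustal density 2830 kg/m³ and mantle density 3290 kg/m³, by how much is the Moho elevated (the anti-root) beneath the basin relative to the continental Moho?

23.2 km

In Airy isostatic equilibrium: replacing crust with seawater at the top is compensated by replacing crust with mantle at the base: d (ρ_c − ρ_w) = a (ρ_m − ρ_c).
a = d (ρ_c − ρ_w)/(ρ_m − ρ_c) = 5.927 km × 1800/460 = 23.2 km.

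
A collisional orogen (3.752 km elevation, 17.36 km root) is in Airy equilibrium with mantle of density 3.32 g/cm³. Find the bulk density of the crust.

ρ_c h = (ρ_m − ρ_c) r → ρ_c (h + r) = ρ_m r → ρ_c = ρ_m r / (h + r).
ρ_c = 3.32 × 17.36 km / (3.752 km + 17.36 km) = 2.73 g/cm³.

2.73 g/cm³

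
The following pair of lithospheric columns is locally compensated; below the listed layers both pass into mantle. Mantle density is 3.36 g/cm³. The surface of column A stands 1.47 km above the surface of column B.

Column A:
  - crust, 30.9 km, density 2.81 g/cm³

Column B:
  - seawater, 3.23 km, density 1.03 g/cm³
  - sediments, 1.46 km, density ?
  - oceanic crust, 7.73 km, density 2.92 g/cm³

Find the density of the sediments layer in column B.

Take the compensation level at the base of the deeper column (depth z_c below the surface of column A) and equate Σ ρ_i t_i down to z_c; mantle fills any gap and the z_c terms cancel.
Column A: 30.9×2.81 + (z_c − 30.9)×3.36
Column B: 1.47×0 + 3.23×1.03 + 1.46×ρ + 7.73×2.92 + (z_c − 1.47 − 12.42)×3.36
The z_c×3.36 term appears on both sides and cancels. Collect the known terms of each column as K = Σ(ρt)_known − 3.36 × (depth of known layers): K_A = 86.829 − 3.36×30.9 = −16.995; K_B = 25.8985 − 3.36×(1.47 + 12.42) = −20.7719.
Balance: K_A = K_B + 1.46×ρ, so ρ = (K_A − K_B)/1.46 = 3.7769/1.46 = 2.59 g/cm³.

2.59 g/cm³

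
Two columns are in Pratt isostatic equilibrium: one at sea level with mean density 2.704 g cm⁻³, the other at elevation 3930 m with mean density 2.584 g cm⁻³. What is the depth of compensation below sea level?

ρ_ref D = ρ (D + h) → D (ρ_ref − ρ) = ρ h.
D = ρ h/(ρ_ref − ρ) = 2.584 × 3930 m/(2.704 − 2.584) = 84600 m.

84600 m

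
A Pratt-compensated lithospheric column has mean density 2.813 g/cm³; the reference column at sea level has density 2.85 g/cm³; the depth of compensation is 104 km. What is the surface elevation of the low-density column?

ρ_ref D = ρ (D + h) → h = D (ρ_ref − ρ)/ρ.
h = 104 km × (2.85 − 2.813)/2.813 = 1.37 km.

1.37 km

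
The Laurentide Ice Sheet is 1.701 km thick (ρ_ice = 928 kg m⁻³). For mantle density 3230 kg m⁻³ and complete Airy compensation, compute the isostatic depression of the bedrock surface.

Equating mass per unit area of the two columns: the ice load ρ_ice t is balanced by mantle displaced below, ρ_m s.
s = t ρ_ice / ρ_m = 1.701 km × 928/3230 = 0.489 km.

0.489 km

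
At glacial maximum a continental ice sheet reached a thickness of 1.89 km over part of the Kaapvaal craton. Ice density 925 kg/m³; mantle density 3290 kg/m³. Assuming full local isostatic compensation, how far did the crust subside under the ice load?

0.531 km

Isostatic balance requires: the ice load ρ_ice t is balanced by mantle displaced below, ρ_m s.
s = t ρ_ice / ρ_m = 1.89 km × 925/3290 = 0.531 km.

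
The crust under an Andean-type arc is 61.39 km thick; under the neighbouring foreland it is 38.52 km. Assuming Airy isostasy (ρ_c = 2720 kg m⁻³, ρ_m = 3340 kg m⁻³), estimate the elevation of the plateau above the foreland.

4.25 km

Excess crust Δ = 61.39 km − 38.52 km = 22.87 km, split between elevation h and root r with h + r = Δ.
Airy balance ρ_c h = (ρ_m − ρ_c) r gives r = h ρ_c/(ρ_m − ρ_c), so h (1 + ρ_c/(ρ_m − ρ_c)) = Δ, i.e. h = Δ (ρ_m − ρ_c)/ρ_m.
h = 22.87 km × 620/3340 = 4.25 km.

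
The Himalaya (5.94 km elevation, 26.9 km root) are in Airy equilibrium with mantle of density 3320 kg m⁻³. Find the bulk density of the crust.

ρ_c h = (ρ_m − ρ_c) r → ρ_c (h + r) = ρ_m r → ρ_c = ρ_m r / (h + r).
ρ_c = 3320 × 26.9 km / (5.94 km + 26.9 km) = 2720 kg m⁻³.

2720 kg m⁻³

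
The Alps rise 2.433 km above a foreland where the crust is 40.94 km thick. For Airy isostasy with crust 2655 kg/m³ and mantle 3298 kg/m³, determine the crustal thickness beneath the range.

53.4 km

Root depth r = h ρ_c / (ρ_m − ρ_c) = 2.433 km × 2655 / 643 = 10.05 km.
Total thickness = T + h + r = 40.94 km + 2.433 km + 10.05 km = 53.4 km.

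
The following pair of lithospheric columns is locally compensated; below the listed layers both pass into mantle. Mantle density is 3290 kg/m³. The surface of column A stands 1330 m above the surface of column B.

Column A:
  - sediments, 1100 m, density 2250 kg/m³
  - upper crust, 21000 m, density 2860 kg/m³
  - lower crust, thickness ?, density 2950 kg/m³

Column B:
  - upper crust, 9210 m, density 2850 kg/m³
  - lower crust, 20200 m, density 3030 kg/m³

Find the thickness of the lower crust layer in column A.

10300 m

Take the compensation level at the base of the deeper column (depth z_c below the surface of column A) and equate Σ ρ_i t_i down to z_c; mantle fills any gap and the z_c terms cancel.
Column A: 1100×2250 + 21000×2860 + x×2950 + (z_c − 22100 − x)×3290
Column B: 1330×0 + 9210×2850 + 20200×3030 + (z_c − 1330 − 29410)×3290
The z_c×3290 term appears on both sides and cancels. Collect the known terms of each column as K = Σ(ρt)_known − 3290 × (depth of known layers): K_A = 62535000 − 3290×22100 = −10174000; K_B = 87454500 − 3290×(1330 + 29410) = −13680100.
Balance: K_A − x×(3290 − 2950) = K_B, so x = (K_A − K_B)/(3290 − 2950) = 3506100/340 = 10300 m.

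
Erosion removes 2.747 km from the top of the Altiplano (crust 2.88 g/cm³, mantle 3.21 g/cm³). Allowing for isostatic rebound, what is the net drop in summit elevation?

Rebound u = e ρ_c/ρ_m = 2.747 km × 2.88/3.21 = 2.465 km.
Net surface drop = e − u = 2.747 km − 2.465 km = e (ρ_m − ρ_c)/ρ_m = 0.282 km.

0.282 km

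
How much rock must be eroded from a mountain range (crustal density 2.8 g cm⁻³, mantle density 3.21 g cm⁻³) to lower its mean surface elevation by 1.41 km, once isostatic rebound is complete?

Net drop Δ = e − u = e − e ρ_c/ρ_m = e (ρ_m − ρ_c)/ρ_m.
e = Δ ρ_m/(ρ_m − ρ_c) = 1.41 km × 3.21/0.41 = 11 km.

11 km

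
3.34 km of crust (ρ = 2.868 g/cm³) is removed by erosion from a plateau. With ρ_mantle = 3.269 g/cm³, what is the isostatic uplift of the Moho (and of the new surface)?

2.93 km

Unloading: uplift u = e ρ_c/ρ_m = 3.34 km × 2.868/3.269 = 2.93 km.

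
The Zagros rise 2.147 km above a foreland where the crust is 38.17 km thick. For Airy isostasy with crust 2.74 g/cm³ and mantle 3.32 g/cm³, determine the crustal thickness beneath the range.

Root depth r = h ρ_c / (ρ_m − ρ_c) = 2.147 km × 2.74 / 0.58 = 10.14 km.
Total thickness = T + h + r = 38.17 km + 2.147 km + 10.14 km = 50.5 km.

50.5 km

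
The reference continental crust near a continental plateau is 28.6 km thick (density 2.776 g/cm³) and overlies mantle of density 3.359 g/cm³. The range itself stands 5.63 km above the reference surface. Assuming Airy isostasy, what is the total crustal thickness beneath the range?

61 km

Root depth r = h ρ_c / (ρ_m − ρ_c) = 5.63 km × 2.776 / 0.583 = 26.81 km.
Total thickness = T + h + r = 28.6 km + 5.63 km + 26.81 km = 61 km.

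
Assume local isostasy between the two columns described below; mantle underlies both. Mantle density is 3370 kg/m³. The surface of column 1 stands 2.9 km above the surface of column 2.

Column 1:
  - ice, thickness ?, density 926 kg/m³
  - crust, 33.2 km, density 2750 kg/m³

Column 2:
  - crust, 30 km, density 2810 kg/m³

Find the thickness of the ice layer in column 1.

2.45 km

Take the compensation level at the base of the deeper column (depth z_c below the surface of column 1) and equate Σ ρ_i t_i down to z_c; mantle fills any gap and the z_c terms cancel.
Column 1: x×926 + 33.2×2750 + (z_c − 33.2 − x)×3370
Column 2: 2.9×0 + 30×2810 + (z_c − 2.9 − 30)×3370
The z_c×3370 term appears on both sides and cancels. Collect the known terms of each column as K = Σ(ρt)_known − 3370 × (depth of known layers): K_1 = 91300 − 3370×33.2 = −20584; K_2 = 84300 − 3370×(2.9 + 30) = −26573.
Balance: K_1 − x×(3370 − 926) = K_2, so x = (K_1 − K_2)/(3370 − 926) = 5989/2444 = 2.45 km.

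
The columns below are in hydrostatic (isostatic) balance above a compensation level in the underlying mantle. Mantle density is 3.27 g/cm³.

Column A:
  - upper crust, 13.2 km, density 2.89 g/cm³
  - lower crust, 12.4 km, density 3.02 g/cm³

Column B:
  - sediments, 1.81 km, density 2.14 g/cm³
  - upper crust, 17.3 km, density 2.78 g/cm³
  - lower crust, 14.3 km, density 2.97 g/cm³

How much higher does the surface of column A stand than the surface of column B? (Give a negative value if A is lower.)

−2.05 km

For any compensation level in the mantle, the mantle terms cancel and isostasy reduces to e = (Σt_A − Σt_B) − (Σ(ρt)_A − Σ(ρt)_B) / ρ_m.
Σt_A = 25.6 km; Σt_B = 33.41 km; Σ(ρt)_A = 75.596; Σ(ρt)_B = 94.4384 (in km·g/cm³).
e = (25.6 − 33.41) − (75.596 − 94.4384) / 3.27 = −2.05 km.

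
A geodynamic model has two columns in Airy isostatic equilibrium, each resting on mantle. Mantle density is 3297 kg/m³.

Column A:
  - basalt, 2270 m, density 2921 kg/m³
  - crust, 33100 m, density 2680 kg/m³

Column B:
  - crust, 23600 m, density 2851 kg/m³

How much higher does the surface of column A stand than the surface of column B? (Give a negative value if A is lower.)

For any compensation level in the mantle, the mantle terms cancel and isostasy reduces to e = (Σt_A − Σt_B) − (Σ(ρt)_A − Σ(ρt)_B) / ρ_m.
Σt_A = 35370 m; Σt_B = 23600 m; Σ(ρt)_A = 95338670; Σ(ρt)_B = 67283600 (in m·kg/m³).
e = (35370 − 23600) − (95338670 − 67283600) / 3297 = 3260 m.

3260 m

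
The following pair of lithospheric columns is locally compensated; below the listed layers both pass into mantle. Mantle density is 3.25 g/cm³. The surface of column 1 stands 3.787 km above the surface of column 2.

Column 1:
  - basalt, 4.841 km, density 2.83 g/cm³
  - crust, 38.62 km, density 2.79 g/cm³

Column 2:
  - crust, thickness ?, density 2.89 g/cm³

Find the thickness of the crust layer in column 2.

20.8 km

Take the compensation level at the base of the deeper column (depth z_c below the surface of column 1) and equate Σ ρ_i t_i down to z_c; mantle fills any gap and the z_c terms cancel.
Column 1: 4.841×2.83 + 38.62×2.79 + (z_c − 43.461)×3.25
Column 2: 3.787×0 + x×2.89 + (z_c − 3.787 − 0 − x)×3.25
The z_c×3.25 term appears on both sides and cancels. Collect the known terms of each column as K = Σ(ρt)_known − 3.25 × (depth of known layers): K_1 = 121.44983 − 3.25×43.461 = −19.79842; K_2 = 0 − 3.25×(3.787 + 0) = −12.30775.
Balance: K_1 = K_2 − x×(3.25 − 2.89), so x = (K_2 − K_1)/(3.25 − 2.89) = 7.49067/0.36 = 20.8 km.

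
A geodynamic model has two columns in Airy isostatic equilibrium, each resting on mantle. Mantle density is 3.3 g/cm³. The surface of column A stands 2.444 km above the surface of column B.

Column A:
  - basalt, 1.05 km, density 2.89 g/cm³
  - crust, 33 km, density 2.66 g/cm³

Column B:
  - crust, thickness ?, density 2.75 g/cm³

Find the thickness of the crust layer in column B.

24.5 km

Take the compensation level at the base of the deeper column (depth z_c below the surface of column A) and equate Σ ρ_i t_i down to z_c; mantle fills any gap and the z_c terms cancel.
Column A: 1.05×2.89 + 33×2.66 + (z_c − 34.05)×3.3
Column B: 2.444×0 + x×2.75 + (z_c − 2.444 − 0 − x)×3.3
The z_c×3.3 term appears on both sides and cancels. Collect the known terms of each column as K = Σ(ρt)_known − 3.3 × (depth of known layers): K_A = 90.8145 − 3.3×34.05 = −21.5505; K_B = 0 − 3.3×(2.444 + 0) = −8.0652.
Balance: K_A = K_B − x×(3.3 − 2.75), so x = (K_B − K_A)/(3.3 − 2.75) = 13.4853/0.55 = 24.5 km.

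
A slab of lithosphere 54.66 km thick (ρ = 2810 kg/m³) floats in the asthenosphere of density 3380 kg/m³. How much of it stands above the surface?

9.22 km

Floating equilibrium: submerged depth d = t ρ_obj/ρ_fluid = 54.66 km × 2810/3380 = 45.44 km.
Freeboard = t − d = 54.66 km − 45.44 km = 9.22 km.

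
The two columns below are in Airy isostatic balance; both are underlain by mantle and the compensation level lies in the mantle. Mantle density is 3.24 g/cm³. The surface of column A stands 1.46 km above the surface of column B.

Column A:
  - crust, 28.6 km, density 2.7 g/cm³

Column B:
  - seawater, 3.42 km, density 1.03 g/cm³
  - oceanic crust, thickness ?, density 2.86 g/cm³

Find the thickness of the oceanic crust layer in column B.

Take the compensation level at the base of the deeper column (depth z_c below the surface of column A) and equate Σ ρ_i t_i down to z_c; mantle fills any gap and the z_c terms cancel.
Column A: 28.6×2.7 + (z_c − 28.6)×3.24
Column B: 1.46×0 + 3.42×1.03 + x×2.86 + (z_c − 1.46 − 3.42 − x)×3.24
The z_c×3.24 term appears on both sides and cancels. Collect the known terms of each column as K = Σ(ρt)_known − 3.24 × (depth of known layers): K_A = 77.22 − 3.24×28.6 = −15.444; K_B = 3.5226 − 3.24×(1.46 + 3.42) = −12.2886.
Balance: K_A = K_B − x×(3.24 − 2.86), so x = (K_B − K_A)/(3.24 − 2.86) = 3.1554/0.38 = 8.3 km.

8.3 km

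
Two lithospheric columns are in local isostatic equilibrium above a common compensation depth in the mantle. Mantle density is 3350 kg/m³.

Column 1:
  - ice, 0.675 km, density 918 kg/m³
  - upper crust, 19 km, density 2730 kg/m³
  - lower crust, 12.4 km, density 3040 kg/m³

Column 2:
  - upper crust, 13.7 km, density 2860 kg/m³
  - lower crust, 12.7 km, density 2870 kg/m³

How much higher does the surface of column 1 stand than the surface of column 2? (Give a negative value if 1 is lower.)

1.33 km

For any compensation level in the mantle, the mantle terms cancel and isostasy reduces to e = (Σt_1 − Σt_2) − (Σ(ρt)_1 − Σ(ρt)_2) / ρ_m.
Σt_1 = 32.075 km; Σt_2 = 26.4 km; Σ(ρt)_1 = 90185.65; Σ(ρt)_2 = 75631 (in km·kg/m³).
e = (32.075 − 26.4) − (90185.65 − 75631) / 3350 = 1.33 km.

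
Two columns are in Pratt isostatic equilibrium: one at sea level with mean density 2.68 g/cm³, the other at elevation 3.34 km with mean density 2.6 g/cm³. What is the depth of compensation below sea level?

109 km

ρ_ref D = ρ (D + h) → D (ρ_ref − ρ) = ρ h.
D = ρ h/(ρ_ref − ρ) = 2.6 × 3.34 km/(2.68 − 2.6) = 109 km.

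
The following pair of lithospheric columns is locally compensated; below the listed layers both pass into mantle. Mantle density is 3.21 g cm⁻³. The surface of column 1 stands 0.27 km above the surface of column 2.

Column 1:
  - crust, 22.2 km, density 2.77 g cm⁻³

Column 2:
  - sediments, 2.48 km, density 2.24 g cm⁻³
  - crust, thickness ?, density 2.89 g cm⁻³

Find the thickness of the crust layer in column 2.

20.3 km

Take the compensation level at the base of the deeper column (depth z_c below the surface of column 1) and equate Σ ρ_i t_i down to z_c; mantle fills any gap and the z_c terms cancel.
Column 1: 22.2×2.77 + (z_c − 22.2)×3.21
Column 2: 0.27×0 + 2.48×2.24 + x×2.89 + (z_c − 0.27 − 2.48 − x)×3.21
The z_c×3.21 term appears on both sides and cancels. Collect the known terms of each column as K = Σ(ρt)_known − 3.21 × (depth of known layers): K_1 = 61.494 − 3.21×22.2 = −9.768; K_2 = 5.5552 − 3.21×(0.27 + 2.48) = −3.2723.
Balance: K_1 = K_2 − x×(3.21 − 2.89), so x = (K_2 − K_1)/(3.21 − 2.89) = 6.4957/0.32 = 20.3 km.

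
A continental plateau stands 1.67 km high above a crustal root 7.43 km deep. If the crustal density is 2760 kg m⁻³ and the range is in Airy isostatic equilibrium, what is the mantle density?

Airy balance: ρ_c h = (ρ_m − ρ_c) r → ρ_m = ρ_c (1 + h/r).
ρ_m = 2760 × (1 + 1.67 km/7.43 km) = 3380 kg m⁻³.

3380 kg m⁻³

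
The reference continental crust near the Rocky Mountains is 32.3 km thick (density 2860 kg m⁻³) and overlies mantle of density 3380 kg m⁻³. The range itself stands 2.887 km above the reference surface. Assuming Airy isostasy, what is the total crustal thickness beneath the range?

51.1 km

Root depth r = h ρ_c / (ρ_m − ρ_c) = 2.887 km × 2860 / 520 = 15.88 km.
Total thickness = T + h + r = 32.3 km + 2.887 km + 15.88 km = 51.1 km.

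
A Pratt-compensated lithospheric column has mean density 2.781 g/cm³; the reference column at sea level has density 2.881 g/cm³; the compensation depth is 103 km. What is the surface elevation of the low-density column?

ρ_ref D = ρ (D + h) → h = D (ρ_ref − ρ)/ρ.
h = 103 km × (2.881 − 2.781)/2.781 = 3.7 km.

3.7 km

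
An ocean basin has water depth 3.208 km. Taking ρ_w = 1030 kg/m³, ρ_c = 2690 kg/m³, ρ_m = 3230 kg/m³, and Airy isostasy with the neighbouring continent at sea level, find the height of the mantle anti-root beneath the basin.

9.86 km

In Airy isostatic equilibrium: replacing crust with seawater at the top is compensated by replacing crust with mantle at the base: d (ρ_c − ρ_w) = a (ρ_m − ρ_c).
a = d (ρ_c − ρ_w)/(ρ_m − ρ_c) = 3.208 km × 1660/540 = 9.86 km.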